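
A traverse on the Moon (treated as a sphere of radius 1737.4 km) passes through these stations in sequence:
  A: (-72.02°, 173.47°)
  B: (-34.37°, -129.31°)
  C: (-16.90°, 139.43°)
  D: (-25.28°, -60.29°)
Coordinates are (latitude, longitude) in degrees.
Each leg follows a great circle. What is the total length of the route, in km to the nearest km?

7968 km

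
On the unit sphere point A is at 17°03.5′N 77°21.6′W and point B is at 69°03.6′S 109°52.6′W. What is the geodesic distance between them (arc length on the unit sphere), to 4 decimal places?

1.5567

In radians: φ₁ = 0.2977, φ₂ = -1.2053, Δλ = -32.517° = -0.5675 rad.
cos c = sin φ₁ sin φ₂ + cos φ₁ cos φ₂ cos Δλ = (0.2933)(-0.9340) + (0.9560)(0.3574)(0.8432) = 0.01413,
so c = arccos(0.01413) = 1.55666 rad.
On the unit sphere the arc length equals the central angle: 1.5567.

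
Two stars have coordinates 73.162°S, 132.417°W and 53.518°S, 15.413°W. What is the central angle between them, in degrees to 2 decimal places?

With latitudes φ₁ = -73.162°, φ₂ = -53.518° and longitude difference Δλ = 117.004°:
cos c = sin φ₁ sin φ₂ + cos φ₁ cos φ₂ cos Δλ = (-0.9571)(-0.8040) + (0.2897)(0.5946)(-0.4541) = 0.69137,
so c = arccos(0.69137) = 0.80741 rad.
So the angular separation is 46.26°.

46.26°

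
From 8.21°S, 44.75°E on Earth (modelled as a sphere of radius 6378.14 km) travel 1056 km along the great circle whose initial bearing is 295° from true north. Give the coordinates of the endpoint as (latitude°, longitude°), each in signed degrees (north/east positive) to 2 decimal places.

-4.12°, 36.14°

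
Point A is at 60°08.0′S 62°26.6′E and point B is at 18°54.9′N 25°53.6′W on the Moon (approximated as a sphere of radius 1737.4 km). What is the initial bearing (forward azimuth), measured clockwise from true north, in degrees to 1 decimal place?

With φ₁ = -1.0495, φ₂ = 0.3301, Δλ = -1.5418 rad, the forward-azimuth formula gives
θ = atan2( sin Δλ cos φ₂ , cos φ₁ sin φ₂ − sin φ₁ cos φ₂ cos Δλ ) = atan2(-0.9456, 0.1852) = -78.92°.
Adding 360° brings this into [0°, 360°): 281.1°.

281.1°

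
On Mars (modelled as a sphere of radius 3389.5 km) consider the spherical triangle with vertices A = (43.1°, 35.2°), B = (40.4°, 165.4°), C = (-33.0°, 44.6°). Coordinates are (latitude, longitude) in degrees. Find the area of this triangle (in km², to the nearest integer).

Side lengths (central angles): a = 2.3186, b = 1.3367, c = 1.4868 rad; semiperimeter s = 2.5710.
By l'Huilier's theorem, tan(E/4) = √[tan(s/2) tan((s−a)/2) tan((s−b)/2) tan((s−c)/2)], giving spherical excess E = 1.6244 rad.
Area = E·R² = 1.6244 × (3389.5)² ≈ 18662623 km².

18662623 km²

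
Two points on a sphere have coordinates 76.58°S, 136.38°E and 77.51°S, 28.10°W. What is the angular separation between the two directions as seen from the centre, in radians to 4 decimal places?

Let φ₁ = -1.3366 rad, φ₂ = -1.3528 rad, and Δλ = -2.8707 rad.
cos c = sin φ₁ sin φ₂ + cos φ₁ cos φ₂ cos Δλ = (-0.9727)(-0.9763) + (0.2321)(0.2163)(-0.9635) = 0.90131,
so c = arccos(0.90131) = 0.44801 rad.
So the angular separation is 0.4480 rad.

0.4480 rad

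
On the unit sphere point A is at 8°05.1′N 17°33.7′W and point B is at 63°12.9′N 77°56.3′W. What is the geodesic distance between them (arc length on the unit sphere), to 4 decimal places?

Let φ₁ = 0.1411 rad, φ₂ = 1.1033 rad, and Δλ = -1.0538 rad.
Haversine: a = sin²(Δφ/2) + cos φ₁ cos φ₂ sin²(Δλ/2) = 0.2141 + (0.9901)(0.4506)(0.2529) = 0.32696.
Central angle c = 2·arcsin(√a) = 1.21740 rad.
On the unit sphere the arc length equals the central angle: 1.2174.

1.2174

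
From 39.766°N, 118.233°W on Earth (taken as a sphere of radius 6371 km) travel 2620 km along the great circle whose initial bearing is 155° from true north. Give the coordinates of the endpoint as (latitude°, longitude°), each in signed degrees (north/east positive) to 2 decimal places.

Angular distance δ = d/R = 2620/6371 = 0.41124 rad; initial bearing θ = 2.7053 rad.
sin φ₂ = sin φ₁ cos δ + cos φ₁ sin δ cos θ = (0.6397)(0.9166) + (0.7687)(0.3997)(-0.9063) = 0.3078, so φ₂ = 17.93°.
Δλ = atan2(sin θ sin δ cos φ₁, cos δ − sin φ₁ sin φ₂) = atan2(0.1299, 0.7197) = 10.228°.
λ₂ = -118.233° + 10.228° = -108.01°.

17.93°, -108.01°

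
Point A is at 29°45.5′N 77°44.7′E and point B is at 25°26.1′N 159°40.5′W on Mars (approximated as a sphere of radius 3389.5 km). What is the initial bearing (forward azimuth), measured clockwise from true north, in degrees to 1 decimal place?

With φ₁ = 0.5194, φ₂ = 0.4439, Δλ = 2.1394 rad, the forward-azimuth formula gives
θ = atan2( sin Δλ cos φ₂ , cos φ₁ sin φ₂ − sin φ₁ cos φ₂ cos Δλ ) = atan2(0.7610, 0.6142) = 51.09°.
So the initial bearing is 51.1°.

51.1°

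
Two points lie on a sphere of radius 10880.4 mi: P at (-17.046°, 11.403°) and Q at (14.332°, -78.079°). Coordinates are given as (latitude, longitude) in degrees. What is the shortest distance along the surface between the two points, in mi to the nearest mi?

In radians: φ₁ = -0.2975, φ₂ = 0.2501, Δλ = -89.482° = -1.5618 rad.
Haversine: a = sin²(Δφ/2) + cos φ₁ cos φ₂ sin²(Δλ/2) = 0.0731 + (0.9561)(0.9689)(0.4955) = 0.53209.
Central angle c = 2·arcsin(√a) = 1.63503 rad.
Distance = R·c = 10880.4 × 1.6350 ≈ 17790 mi.

17790 mi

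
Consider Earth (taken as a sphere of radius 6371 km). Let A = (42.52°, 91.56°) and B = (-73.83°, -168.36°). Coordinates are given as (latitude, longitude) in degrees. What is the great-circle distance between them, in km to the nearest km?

With latitudes φ₁ = 42.520°, φ₂ = -73.830° and longitude difference Δλ = 100.080°:
cos c = sin φ₁ sin φ₂ + cos φ₁ cos φ₂ cos Δλ = (0.6758)(-0.9604) + (0.7370)(0.2785)(-0.1750) = -0.68504,
so c = arccos(-0.68504) = 2.32545 rad.
Distance = R·c = 6371 × 2.3254 ≈ 14815 km.

14815 km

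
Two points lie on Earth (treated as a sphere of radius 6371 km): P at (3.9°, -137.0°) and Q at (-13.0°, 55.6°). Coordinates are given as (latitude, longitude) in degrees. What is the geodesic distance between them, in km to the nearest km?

With latitudes φ₁ = 3.900°, φ₂ = -13.000° and longitude difference Δλ = -167.400°:
Haversine: a = sin²(Δφ/2) + cos φ₁ cos φ₂ sin²(Δλ/2) = 0.0216 + (0.9977)(0.9744)(0.9880) = 0.98200.
Central angle c = 2·arcsin(√a) = 2.87246 rad.
Distance = R·c = 6371 × 2.8725 ≈ 18300 km.

18300 km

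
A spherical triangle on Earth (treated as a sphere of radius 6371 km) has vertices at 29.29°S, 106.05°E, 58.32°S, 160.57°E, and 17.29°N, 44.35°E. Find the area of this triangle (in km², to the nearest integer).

Side lengths (central angles): a = 2.0652, b = 1.3187, c = 0.8201 rad; semiperimeter s = 2.1020.
By l'Huilier's theorem, tan(E/4) = √[tan(s/2) tan((s−a)/2) tan((s−b)/2) tan((s−c)/2)], giving spherical excess E = 0.3969 rad.
Area = E·R² = 0.3969 × (6371)² ≈ 16110441 km².

16110441 km²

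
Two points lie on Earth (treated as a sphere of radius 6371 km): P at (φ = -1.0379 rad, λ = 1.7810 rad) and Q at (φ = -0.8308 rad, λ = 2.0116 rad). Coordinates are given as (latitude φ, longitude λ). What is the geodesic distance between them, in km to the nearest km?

1576 km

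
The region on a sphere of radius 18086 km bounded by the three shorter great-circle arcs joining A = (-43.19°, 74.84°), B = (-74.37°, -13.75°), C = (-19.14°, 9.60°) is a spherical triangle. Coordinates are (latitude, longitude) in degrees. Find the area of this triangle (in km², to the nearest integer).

143319595 km²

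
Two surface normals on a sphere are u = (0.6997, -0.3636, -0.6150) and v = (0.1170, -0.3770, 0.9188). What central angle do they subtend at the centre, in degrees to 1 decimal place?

u·v = -0.3461; |u| = 1.0000, |v| = 1.0000.
cos θ = (u·v)/(|u||v|) = -0.3461, so θ = 110.2°.

110.2°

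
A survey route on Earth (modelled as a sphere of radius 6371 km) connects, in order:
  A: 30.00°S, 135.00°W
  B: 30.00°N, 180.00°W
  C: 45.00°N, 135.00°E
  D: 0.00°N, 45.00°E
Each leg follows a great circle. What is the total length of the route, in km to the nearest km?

22445 km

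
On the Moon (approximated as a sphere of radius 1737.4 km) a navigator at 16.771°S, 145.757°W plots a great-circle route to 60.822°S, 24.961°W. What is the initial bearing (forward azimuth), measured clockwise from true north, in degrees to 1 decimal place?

Δλ = 120.796° = 2.1083 rad.
y = sin Δλ · cos φ₂ = (0.8590)(0.4875) = 0.4188
x = cos φ₁ sin φ₂ − sin φ₁ cos φ₂ cos Δλ = (0.9575)(-0.8731) − (-0.2885)(0.4875)(-0.5120) = -0.9080
θ = atan2(y, x) = 155.24°, so the bearing is 155.2°.

155.2°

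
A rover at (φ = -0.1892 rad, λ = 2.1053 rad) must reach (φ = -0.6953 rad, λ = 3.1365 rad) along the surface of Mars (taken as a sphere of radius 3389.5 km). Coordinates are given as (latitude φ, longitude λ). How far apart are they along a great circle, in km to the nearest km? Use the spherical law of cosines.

3518 km

Let φ₁ = -0.1892 rad, φ₂ = -0.6953 rad, and Δλ = 1.0312 rad.
cos c = sin φ₁ sin φ₂ + cos φ₁ cos φ₂ cos Δλ = (-0.1881)(-0.6406) + (0.9822)(0.7679)(0.5138) = 0.50796,
so c = arccos(0.50796) = 1.03798 rad.
Distance = R·c = 3389.5 × 1.0380 ≈ 3518 km.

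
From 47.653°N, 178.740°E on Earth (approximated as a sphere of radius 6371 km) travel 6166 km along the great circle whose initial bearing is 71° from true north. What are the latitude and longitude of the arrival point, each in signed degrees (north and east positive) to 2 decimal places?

36.85°, -104.54°

Angular distance δ = d/R = 6166/6371 = 0.96782 rad; initial bearing θ = 1.2392 rad.
sin φ₂ = sin φ₁ cos δ + cos φ₁ sin δ cos θ = (0.7391)(0.5671) + (0.6736)(0.8237)(0.3256) = 0.5998, so φ₂ = 36.85°.
Δλ = atan2(sin θ sin δ cos φ₁, cos δ − sin φ₁ sin φ₂) = atan2(0.5246, 0.1238) = 76.719°.
λ₂ = 178.740° + 76.719° = 255.46° → -104.54° after wrapping to (−180°, 180°].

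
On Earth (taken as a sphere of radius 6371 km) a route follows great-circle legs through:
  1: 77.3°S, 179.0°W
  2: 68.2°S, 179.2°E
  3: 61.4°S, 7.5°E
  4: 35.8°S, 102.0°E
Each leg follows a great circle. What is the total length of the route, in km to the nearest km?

13397 km

Leg 1→2: central angle 0.1591 rad, distance 1013.5 km.
Leg 2→3: central angle 0.8772 rad, distance 5588.8 km.
Leg 3→4: central angle 1.0666 rad, distance 6795.2 km.
Total: 1013.5 + 5588.8 + 6795.2 ≈ 13397 km.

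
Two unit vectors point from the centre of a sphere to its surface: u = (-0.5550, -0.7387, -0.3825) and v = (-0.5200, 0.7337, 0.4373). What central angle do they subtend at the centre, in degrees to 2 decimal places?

114.88°

u·v = -0.4207; |u| = 1.0000, |v| = 1.0000.
cos θ = (u·v)/(|u||v|) = -0.4207, so θ = 114.88°.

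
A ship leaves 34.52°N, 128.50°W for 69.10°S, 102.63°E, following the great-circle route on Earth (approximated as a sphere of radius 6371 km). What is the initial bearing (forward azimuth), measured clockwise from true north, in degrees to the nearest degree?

Δλ = -128.870° = -2.2492 rad.
y = sin Δλ · cos φ₂ = (-0.7786)(0.3567) = -0.2777
x = cos φ₁ sin φ₂ − sin φ₁ cos φ₂ cos Δλ = (0.8239)(-0.9342) − (0.5667)(0.3567)(-0.6276) = -0.6429
θ = atan2(y, x) = -156.63°; adding 360° gives 203°.

203°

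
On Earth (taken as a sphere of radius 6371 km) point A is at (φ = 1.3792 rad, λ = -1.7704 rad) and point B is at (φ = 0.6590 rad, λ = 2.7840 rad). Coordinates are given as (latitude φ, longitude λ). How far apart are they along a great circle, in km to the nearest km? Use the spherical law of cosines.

In radians: φ₁ = 1.3792, φ₂ = 0.6590, Δλ = -99.052° = -1.7288 rad.
cos c = sin φ₁ sin φ₂ + cos φ₁ cos φ₂ cos Δλ = (0.9817)(0.6123) + (0.1904)(0.7906)(-0.1573) = 0.57744,
so c = arccos(0.57744) = 0.95521 rad.
Distance = R·c = 6371 × 0.9552 ≈ 6086 km.

6086 km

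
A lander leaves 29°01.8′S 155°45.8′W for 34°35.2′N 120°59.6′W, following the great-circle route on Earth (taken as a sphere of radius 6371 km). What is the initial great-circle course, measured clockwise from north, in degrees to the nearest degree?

30°

With φ₁ = -0.5067, φ₂ = 0.6037, Δλ = 0.6069 rad, the forward-azimuth formula gives
θ = atan2( sin Δλ cos φ₂ , cos φ₁ sin φ₂ − sin φ₁ cos φ₂ cos Δλ ) = atan2(0.4695, 0.8245) = 29.66°.
So the initial bearing is 30°.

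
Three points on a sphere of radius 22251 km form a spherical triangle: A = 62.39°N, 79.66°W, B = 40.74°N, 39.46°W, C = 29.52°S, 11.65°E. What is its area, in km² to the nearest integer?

52966342 km²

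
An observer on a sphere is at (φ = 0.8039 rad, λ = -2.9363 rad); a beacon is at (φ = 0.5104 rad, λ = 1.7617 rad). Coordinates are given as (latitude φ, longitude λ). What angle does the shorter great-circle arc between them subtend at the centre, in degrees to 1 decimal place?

69.9°

With latitudes φ₁ = 46.060°, φ₂ = 29.244° and longitude difference Δλ = -90.824°:
cos c = sin φ₁ sin φ₂ + cos φ₁ cos φ₂ cos Δλ = (0.7201)(0.4885) + (0.6939)(0.8725)(-0.0144) = 0.34306,
so c = arccos(0.34306) = 1.22062 rad.
So the angular separation is 69.9°.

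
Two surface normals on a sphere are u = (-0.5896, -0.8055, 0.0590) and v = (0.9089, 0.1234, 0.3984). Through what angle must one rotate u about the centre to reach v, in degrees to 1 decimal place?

127.7°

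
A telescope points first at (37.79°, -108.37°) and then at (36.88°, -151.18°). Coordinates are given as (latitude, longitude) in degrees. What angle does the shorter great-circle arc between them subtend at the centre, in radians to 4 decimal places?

0.5890 rad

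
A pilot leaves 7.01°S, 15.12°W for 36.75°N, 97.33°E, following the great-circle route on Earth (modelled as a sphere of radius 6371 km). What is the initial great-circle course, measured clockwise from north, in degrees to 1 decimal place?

53.1°

With φ₁ = -0.1223, φ₂ = 0.6414, Δλ = 1.9626 rad, the forward-azimuth formula gives
θ = atan2( sin Δλ cos φ₂ , cos φ₁ sin φ₂ − sin φ₁ cos φ₂ cos Δλ ) = atan2(0.7405, 0.5565) = 53.08°.
So the initial bearing is 53.1°.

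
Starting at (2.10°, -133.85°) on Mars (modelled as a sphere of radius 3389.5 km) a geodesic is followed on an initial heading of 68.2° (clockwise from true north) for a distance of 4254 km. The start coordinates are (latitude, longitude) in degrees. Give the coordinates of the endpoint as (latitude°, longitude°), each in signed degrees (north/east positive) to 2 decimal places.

21.36°, -62.47°

Angular distance δ = d/R = 4254/3389.5 = 1.25505 rad; initial bearing θ = 1.1903 rad.
sin φ₂ = sin φ₁ cos δ + cos φ₁ sin δ cos θ = (0.0366)(0.3105) + (0.9993)(0.9506)(0.3714) = 0.3642, so φ₂ = 21.36°.
Δλ = atan2(sin θ sin δ cos φ₁, cos δ − sin φ₁ sin φ₂) = atan2(0.8820, 0.2972) = 71.379°.
λ₂ = -133.850° + 71.379° = -62.47°.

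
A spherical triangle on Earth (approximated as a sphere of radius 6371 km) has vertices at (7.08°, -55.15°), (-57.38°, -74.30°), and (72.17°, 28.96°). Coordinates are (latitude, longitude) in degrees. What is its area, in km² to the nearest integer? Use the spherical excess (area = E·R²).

12172104 km²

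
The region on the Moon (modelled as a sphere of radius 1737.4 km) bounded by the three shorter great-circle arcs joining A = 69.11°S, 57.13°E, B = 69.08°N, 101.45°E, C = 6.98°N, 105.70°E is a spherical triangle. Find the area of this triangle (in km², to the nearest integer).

1894629 km²

Side lengths (central angles): a = 1.0850, b = 1.4498, c = 2.4680 rad; semiperimeter s = 2.5014.
By l'Huilier's theorem, tan(E/4) = √[tan(s/2) tan((s−a)/2) tan((s−b)/2) tan((s−c)/2)], giving spherical excess E = 0.6277 rad.
Area = E·R² = 0.6277 × (1737.4)² ≈ 1894629 km².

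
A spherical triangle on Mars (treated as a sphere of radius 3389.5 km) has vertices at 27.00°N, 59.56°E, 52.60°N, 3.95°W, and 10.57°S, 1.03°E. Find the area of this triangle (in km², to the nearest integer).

6507993 km²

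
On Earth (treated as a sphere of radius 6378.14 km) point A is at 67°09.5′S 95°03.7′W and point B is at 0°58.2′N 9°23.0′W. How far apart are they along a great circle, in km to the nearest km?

9932 km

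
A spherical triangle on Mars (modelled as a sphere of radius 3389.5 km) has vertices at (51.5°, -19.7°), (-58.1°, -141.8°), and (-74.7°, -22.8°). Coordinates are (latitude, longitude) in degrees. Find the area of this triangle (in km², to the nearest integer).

19248039 km²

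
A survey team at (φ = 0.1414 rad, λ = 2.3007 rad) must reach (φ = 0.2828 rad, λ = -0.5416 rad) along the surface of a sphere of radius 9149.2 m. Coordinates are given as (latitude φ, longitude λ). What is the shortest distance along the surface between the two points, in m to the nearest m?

24009 m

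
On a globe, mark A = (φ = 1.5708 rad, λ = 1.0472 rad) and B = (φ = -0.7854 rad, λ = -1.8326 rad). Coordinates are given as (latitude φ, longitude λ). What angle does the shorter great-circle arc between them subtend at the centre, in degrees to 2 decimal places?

135.00°

In radians: φ₁ = 1.5708, φ₂ = -0.7854, Δλ = -165.000° = -2.8798 rad.
cos c = sin φ₁ sin φ₂ + cos φ₁ cos φ₂ cos Δλ = (1.0000)(-0.7071) + (-0.0000)(0.7071)(-0.9659) = -0.70711,
so c = arccos(-0.70711) = 2.35619 rad.
So the angular separation is 135.00°.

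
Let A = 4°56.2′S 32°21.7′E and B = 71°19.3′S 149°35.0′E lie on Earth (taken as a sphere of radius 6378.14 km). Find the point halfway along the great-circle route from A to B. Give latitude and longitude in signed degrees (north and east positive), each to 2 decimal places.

Central angle δ = 1.6353 rad. Interpolating on the sphere with fraction f = 0.5:
P = [sin((1−f)δ)·A + sin(fδ)·B] / sin δ = 0.7310·A + 0.7310·B in Cartesian coordinates,
giving P = (0.4133, 0.5084, -0.7555), i.e. latitude -49.07°, longitude 50.89°.

-49.07°, 50.89°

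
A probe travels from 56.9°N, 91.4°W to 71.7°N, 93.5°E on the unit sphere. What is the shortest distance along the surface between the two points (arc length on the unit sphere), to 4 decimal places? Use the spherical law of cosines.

0.8963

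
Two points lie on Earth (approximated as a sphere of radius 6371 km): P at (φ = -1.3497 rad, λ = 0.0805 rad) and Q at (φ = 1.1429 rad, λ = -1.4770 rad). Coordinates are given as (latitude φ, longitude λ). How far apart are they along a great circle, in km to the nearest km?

Let φ₁ = -1.3497 rad, φ₂ = 1.1429 rad, and Δλ = -1.5575 rad.
Haversine: a = sin²(Δφ/2) + cos φ₁ cos φ₂ sin²(Δλ/2) = 0.8983 + (0.2193)(0.4150)(0.4934) = 0.94324.
Central angle c = 2·arcsin(√a) = 2.66049 rad.
Distance = R·c = 6371 × 2.6605 ≈ 16950 km.

16950 km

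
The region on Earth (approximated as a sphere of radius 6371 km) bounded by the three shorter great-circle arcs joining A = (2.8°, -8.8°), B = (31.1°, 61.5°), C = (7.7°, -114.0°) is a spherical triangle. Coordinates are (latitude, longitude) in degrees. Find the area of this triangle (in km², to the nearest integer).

Side lengths (central angles): a = 2.4602, b = 1.8265, c = 1.2519 rad; semiperimeter s = 2.7693.
By l'Huilier's theorem, tan(E/4) = √[tan(s/2) tan((s−a)/2) tan((s−b)/2) tan((s−c)/2)], giving spherical excess E = 2.2553 rad.
Area = E·R² = 2.2553 × (6371)² ≈ 91541166 km².

91541166 km²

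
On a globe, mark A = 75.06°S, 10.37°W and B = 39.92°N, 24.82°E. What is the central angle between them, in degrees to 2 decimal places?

117.29°

With latitudes φ₁ = -75.060°, φ₂ = 39.920° and longitude difference Δλ = 35.190°:
cos c = sin φ₁ sin φ₂ + cos φ₁ cos φ₂ cos Δλ = (-0.9662)(0.6417) + (0.2578)(0.7669)(0.8172) = -0.45844,
so c = arccos(-0.45844) = 2.04703 rad.
So the angular separation is 117.29°.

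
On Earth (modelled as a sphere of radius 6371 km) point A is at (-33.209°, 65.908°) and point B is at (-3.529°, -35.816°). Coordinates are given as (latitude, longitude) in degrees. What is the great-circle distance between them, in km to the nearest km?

10877 km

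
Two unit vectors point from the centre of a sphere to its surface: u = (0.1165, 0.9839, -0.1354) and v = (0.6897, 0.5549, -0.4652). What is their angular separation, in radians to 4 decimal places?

0.8103 rad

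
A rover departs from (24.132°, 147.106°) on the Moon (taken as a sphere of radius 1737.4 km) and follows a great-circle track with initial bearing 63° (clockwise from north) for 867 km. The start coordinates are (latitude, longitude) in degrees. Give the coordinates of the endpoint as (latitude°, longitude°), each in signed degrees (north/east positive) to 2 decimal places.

Angular distance δ = d/R = 867/1737.4 = 0.49902 rad; initial bearing θ = 1.0996 rad.
sin φ₂ = sin φ₁ cos δ + cos φ₁ sin δ cos θ = (0.4088)(0.8781) + (0.9126)(0.4786)(0.4540) = 0.5573, so φ₂ = 33.87°.
Δλ = atan2(sin θ sin δ cos φ₁, cos δ − sin φ₁ sin φ₂) = atan2(0.3891, 0.6502) = 30.899°.
λ₂ = 147.106° + 30.899° = 178.01°.

33.87°, 178.01°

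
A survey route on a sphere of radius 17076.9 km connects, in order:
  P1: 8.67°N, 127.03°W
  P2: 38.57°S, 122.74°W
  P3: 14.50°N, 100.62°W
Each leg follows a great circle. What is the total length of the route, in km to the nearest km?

31109 km

Leg P1→P2: central angle 0.8274 rad, distance 14130.1 km.
Leg P2→P3: central angle 0.9943 rad, distance 16978.8 km.
Total: 14130.1 + 16978.8 ≈ 31109 km.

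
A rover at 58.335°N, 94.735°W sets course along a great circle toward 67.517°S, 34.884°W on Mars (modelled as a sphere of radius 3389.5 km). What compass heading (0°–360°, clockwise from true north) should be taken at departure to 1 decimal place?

Δλ = 59.851° = 1.0446 rad.
y = sin Δλ · cos φ₂ = (0.8647)(0.3824) = 0.3307
x = cos φ₁ sin φ₂ − sin φ₁ cos φ₂ cos Δλ = (0.5250)(-0.9240) − (0.8511)(0.3824)(0.5023) = -0.6485
θ = atan2(y, x) = 152.98°, so the bearing is 153.0°.

153.0°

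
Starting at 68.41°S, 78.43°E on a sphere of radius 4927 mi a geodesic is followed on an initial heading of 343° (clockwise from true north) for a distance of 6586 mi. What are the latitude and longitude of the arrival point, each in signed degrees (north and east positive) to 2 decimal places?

7.27°, 61.77°

Angular distance δ = d/R = 6586/4927 = 1.33672 rad; initial bearing θ = 5.9865 rad.
sin φ₂ = sin φ₁ cos δ + cos φ₁ sin δ cos θ = (-0.9298)(0.2319) + (0.3680)(0.9727)(0.9563) = 0.1266, so φ₂ = 7.27°.
Δλ = atan2(sin θ sin δ cos φ₁, cos δ − sin φ₁ sin φ₂) = atan2(-0.1046, 0.3497) = -16.661°.
λ₂ = 78.430° − 16.661° = 61.77°.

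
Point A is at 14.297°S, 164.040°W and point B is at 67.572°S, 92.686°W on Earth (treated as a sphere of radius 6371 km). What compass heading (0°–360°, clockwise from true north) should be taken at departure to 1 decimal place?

With φ₁ = -0.2495, φ₂ = -1.1794, Δλ = 1.2454 rad, the forward-azimuth formula gives
θ = atan2( sin Δλ cos φ₂ , cos φ₁ sin φ₂ − sin φ₁ cos φ₂ cos Δλ ) = atan2(0.3615, -0.8656) = 157.33°.
So the initial bearing is 157.3°.

157.3°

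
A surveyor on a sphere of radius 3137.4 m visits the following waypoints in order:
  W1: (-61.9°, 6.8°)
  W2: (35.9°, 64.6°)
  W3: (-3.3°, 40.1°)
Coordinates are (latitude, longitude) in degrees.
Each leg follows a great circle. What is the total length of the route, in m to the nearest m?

8416 m

Leg W1→W2: central angle 1.8901 rad, distance 5930.1 m.
Leg W2→W3: central angle 0.7924 rad, distance 2486.1 m.
Total: 5930.1 + 2486.1 ≈ 8416 m.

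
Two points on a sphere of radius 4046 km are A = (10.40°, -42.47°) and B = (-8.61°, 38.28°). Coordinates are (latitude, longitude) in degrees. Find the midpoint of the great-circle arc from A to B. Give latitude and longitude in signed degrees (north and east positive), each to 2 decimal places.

1.17°, -1.97°

Central angle δ = 1.4411 rad. Interpolating on the sphere with fraction f = 0.5:
P = [sin((1−f)δ)·A + sin(fδ)·B] / sin δ = 0.6654·A + 0.6654·B in Cartesian coordinates,
giving P = (0.9992, -0.0343, 0.0205), i.e. latitude 1.17°, longitude -1.97°.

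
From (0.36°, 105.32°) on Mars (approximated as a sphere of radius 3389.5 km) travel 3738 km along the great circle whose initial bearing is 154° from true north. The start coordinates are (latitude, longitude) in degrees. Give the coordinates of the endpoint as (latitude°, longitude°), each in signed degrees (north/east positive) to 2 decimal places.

-53.06°, 145.94°

Angular distance δ = d/R = 3738/3389.5 = 1.10282 rad; initial bearing θ = 2.6878 rad.
sin φ₂ = sin φ₁ cos δ + cos φ₁ sin δ cos θ = (0.0063)(0.4511) + (1.0000)(0.8925)(-0.8988) = -0.7993, so φ₂ = -53.06°.
Δλ = atan2(sin θ sin δ cos φ₁, cos δ − sin φ₁ sin φ₂) = atan2(0.3912, 0.4561) = 40.622°.
λ₂ = 105.320° + 40.622° = 145.94°.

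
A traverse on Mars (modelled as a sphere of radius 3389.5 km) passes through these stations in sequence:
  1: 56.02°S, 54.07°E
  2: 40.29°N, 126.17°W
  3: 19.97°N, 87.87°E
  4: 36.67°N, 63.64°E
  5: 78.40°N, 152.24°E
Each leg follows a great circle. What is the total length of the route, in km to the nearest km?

21122 km

Leg 1→2: central angle 2.8670 rad, distance 9717.8 km.
Leg 2→3: central angle 1.9533 rad, distance 6620.6 km.
Leg 3→4: central angle 0.4703 rad, distance 1594.2 km.
Leg 4→5: central angle 0.9410 rad, distance 3189.7 km.
Total: 9717.8 + 6620.6 + 1594.2 + 3189.7 ≈ 21122 km.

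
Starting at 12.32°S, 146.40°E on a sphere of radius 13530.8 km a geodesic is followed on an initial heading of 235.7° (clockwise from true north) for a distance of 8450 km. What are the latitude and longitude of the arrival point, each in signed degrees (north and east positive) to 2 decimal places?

Angular distance δ = d/R = 8450/13530.8 = 0.62450 rad; initial bearing θ = 4.1137 rad.
sin φ₂ = sin φ₁ cos δ + cos φ₁ sin δ cos θ = (-0.2134)(0.8113) + (0.9770)(0.5847)(-0.5635) = -0.4950, so φ₂ = -29.67°.
Δλ = atan2(sin θ sin δ cos φ₁, cos δ − sin φ₁ sin φ₂) = atan2(-0.4719, 0.7056) = -33.772°.
λ₂ = 146.400° − 33.772° = 112.63°.

-29.67°, 112.63°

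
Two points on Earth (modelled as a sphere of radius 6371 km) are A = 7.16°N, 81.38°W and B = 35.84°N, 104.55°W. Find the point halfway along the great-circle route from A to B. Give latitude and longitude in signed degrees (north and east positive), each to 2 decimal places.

21.90°, -91.78°

Central angle δ = 0.6225 rad. Interpolating on the sphere with fraction f = 0.5:
P = [sin((1−f)δ)·A + sin(fδ)·B] / sin δ = 0.5252·A + 0.5252·B in Cartesian coordinates,
giving P = (-0.0289, -0.9274, 0.3730), i.e. latitude 21.90°, longitude -91.78°.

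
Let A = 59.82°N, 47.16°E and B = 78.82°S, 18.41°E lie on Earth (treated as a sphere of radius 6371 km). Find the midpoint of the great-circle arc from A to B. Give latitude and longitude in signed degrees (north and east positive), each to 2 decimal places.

Central angle δ = 2.4381 rad. Interpolating on the sphere with fraction f = 0.5:
P = [sin((1−f)δ)·A + sin(fδ)·B] / sin δ = 1.4512·A + 1.4512·B in Cartesian coordinates,
giving P = (0.7630, 0.6238, -0.1692), i.e. latitude -9.74°, longitude 39.27°.

-9.74°, 39.27°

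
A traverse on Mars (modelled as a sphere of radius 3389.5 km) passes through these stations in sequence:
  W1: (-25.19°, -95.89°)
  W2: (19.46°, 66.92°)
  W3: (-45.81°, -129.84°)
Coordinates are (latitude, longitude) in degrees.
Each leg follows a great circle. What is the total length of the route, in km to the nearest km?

18538 km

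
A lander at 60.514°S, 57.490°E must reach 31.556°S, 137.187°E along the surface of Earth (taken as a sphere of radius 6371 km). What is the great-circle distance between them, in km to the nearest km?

6444 km

Let φ₁ = -1.0562 rad, φ₂ = -0.5508 rad, and Δλ = 1.3910 rad.
Haversine: a = sin²(Δφ/2) + cos φ₁ cos φ₂ sin²(Δλ/2) = 0.0625 + (0.4922)(0.8521)(0.4106) = 0.23472.
Central angle c = 2·arcsin(√a) = 1.01153 rad.
Distance = R·c = 6371 × 1.0115 ≈ 6444 km.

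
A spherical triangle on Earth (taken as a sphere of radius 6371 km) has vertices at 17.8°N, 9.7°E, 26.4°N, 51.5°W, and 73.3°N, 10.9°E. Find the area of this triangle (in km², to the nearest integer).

19428885 km²

Side lengths (central angles): a = 0.9943, b = 0.9687, c = 0.9923 rad; semiperimeter s = 1.4776.
By l'Huilier's theorem, tan(E/4) = √[tan(s/2) tan((s−a)/2) tan((s−b)/2) tan((s−c)/2)], giving spherical excess E = 0.4787 rad.
Area = E·R² = 0.4787 × (6371)² ≈ 19428885 km².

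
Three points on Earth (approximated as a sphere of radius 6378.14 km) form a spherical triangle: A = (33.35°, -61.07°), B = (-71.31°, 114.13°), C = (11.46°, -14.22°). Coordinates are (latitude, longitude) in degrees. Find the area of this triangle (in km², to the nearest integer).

58354600 km²

Side lengths (central angles): a = 1.9639, b = 0.8378, c = 2.4775 rad; semiperimeter s = 2.6396.
By l'Huilier's theorem, tan(E/4) = √[tan(s/2) tan((s−a)/2) tan((s−b)/2) tan((s−c)/2)], giving spherical excess E = 1.4345 rad.
Area = E·R² = 1.4345 × (6378.14)² ≈ 58354600 km².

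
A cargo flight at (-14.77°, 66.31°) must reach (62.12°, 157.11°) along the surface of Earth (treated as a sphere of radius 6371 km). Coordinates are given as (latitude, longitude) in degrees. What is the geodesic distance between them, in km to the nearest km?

Let φ₁ = -0.2578 rad, φ₂ = 1.0842 rad, and Δλ = 1.5848 rad.
cos c = sin φ₁ sin φ₂ + cos φ₁ cos φ₂ cos Δλ = (-0.2549)(0.8839) + (0.9670)(0.4676)(-0.0140) = -0.23166,
so c = arccos(-0.23166) = 1.80458 rad.
Distance = R·c = 6371 × 1.8046 ≈ 11497 km.

11497 km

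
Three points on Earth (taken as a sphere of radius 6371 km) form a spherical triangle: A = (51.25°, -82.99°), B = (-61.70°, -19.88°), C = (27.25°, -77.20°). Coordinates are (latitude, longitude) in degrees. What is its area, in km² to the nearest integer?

7260548 km²

Side lengths (central angles): a = 1.7473, b = 0.4258, c = 2.1561 rad; semiperimeter s = 2.1646.
By l'Huilier's theorem, tan(E/4) = √[tan(s/2) tan((s−a)/2) tan((s−b)/2) tan((s−c)/2)], giving spherical excess E = 0.1789 rad.
Area = E·R² = 0.1789 × (6371)² ≈ 7260548 km².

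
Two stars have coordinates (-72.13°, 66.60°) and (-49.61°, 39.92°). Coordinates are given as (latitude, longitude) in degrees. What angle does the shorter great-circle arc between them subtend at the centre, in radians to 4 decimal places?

0.4451 rad

Let φ₁ = -1.2589 rad, φ₂ = -0.8659 rad, and Δλ = -0.4657 rad.
cos c = sin φ₁ sin φ₂ + cos φ₁ cos φ₂ cos Δλ = (-0.9518)(-0.7617) + (0.3069)(0.6480)(0.8935) = 0.90258,
so c = arccos(0.90258) = 0.44508 rad.
So the angular separation is 0.4451 rad.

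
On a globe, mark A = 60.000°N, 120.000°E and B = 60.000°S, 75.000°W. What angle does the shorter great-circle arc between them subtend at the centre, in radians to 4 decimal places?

3.0110 rad

Let φ₁ = 1.0472 rad, φ₂ = -1.0472 rad, and Δλ = 2.8798 rad.
Haversine: a = sin²(Δφ/2) + cos φ₁ cos φ₂ sin²(Δλ/2) = 0.7500 + (0.5000)(0.5000)(0.9830) = 0.99574.
Central angle c = 2·arcsin(√a) = 3.01097 rad.
So the angular separation is 3.0110 rad.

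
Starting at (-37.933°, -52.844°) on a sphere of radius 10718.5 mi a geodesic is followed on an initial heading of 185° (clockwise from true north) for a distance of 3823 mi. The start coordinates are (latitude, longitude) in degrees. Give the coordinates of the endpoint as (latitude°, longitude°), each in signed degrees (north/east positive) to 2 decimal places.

-58.25°, -56.16°

Angular distance δ = d/R = 3823/10718.5 = 0.35667 rad; initial bearing θ = 3.2289 rad.
sin φ₂ = sin φ₁ cos δ + cos φ₁ sin δ cos θ = (-0.6147)(0.9371) + (0.7887)(0.3492)(-0.9962) = -0.8504, so φ₂ = -58.25°.
Δλ = atan2(sin θ sin δ cos φ₁, cos δ − sin φ₁ sin φ₂) = atan2(-0.0240, 0.4143) = -3.316°.
λ₂ = -52.844° − 3.316° = -56.16°.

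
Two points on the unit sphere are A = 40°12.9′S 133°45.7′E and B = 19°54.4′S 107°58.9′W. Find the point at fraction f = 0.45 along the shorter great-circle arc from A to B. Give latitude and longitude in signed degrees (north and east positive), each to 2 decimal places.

The central angle between A and B is δ = 1.6912 rad.
With f = 0.45, the slerp weights are sin((1−f)δ)/sin δ = 0.8075 and sin(fδ)/sin δ = 0.6947.
Weighted sum of the unit vectors: (0.8075)·(-0.5282,0.5515,-0.6457) + (0.6947)·(-0.2903,-0.8943,-0.3405) = (-0.6282, -0.1759, -0.7579).
Converting back: φ = atan2(z, √(x²+y²)) = -49.28°, λ = atan2(y, x) = -164.36°.

-49.28°, -164.36°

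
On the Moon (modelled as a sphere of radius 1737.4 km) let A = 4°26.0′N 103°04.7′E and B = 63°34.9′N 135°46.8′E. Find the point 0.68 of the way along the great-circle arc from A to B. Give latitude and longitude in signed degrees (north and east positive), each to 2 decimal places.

45.68°, 118.35°

Central angle δ = 1.1124 rad. Interpolating on the sphere with fraction f = 0.68:
P = [sin((1−f)δ)·A + sin(fδ)·B] / sin δ = 0.3886·A + 0.7653·B in Cartesian coordinates,
giving P = (-0.3317, 0.6149, 0.7155), i.e. latitude 45.68°, longitude 118.35°.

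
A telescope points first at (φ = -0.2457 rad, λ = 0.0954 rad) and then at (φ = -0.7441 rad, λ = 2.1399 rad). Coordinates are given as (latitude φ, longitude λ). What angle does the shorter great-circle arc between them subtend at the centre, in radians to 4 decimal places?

1.7323 rad

In radians: φ₁ = -0.2457, φ₂ = -0.7441, Δλ = 117.141° = 2.0445 rad.
Haversine: a = sin²(Δφ/2) + cos φ₁ cos φ₂ sin²(Δλ/2) = 0.0608 + (0.9700)(0.7357)(0.7281) = 0.58039.
Central angle c = 2·arcsin(√a) = 1.73229 rad.
So the angular separation is 1.7323 rad.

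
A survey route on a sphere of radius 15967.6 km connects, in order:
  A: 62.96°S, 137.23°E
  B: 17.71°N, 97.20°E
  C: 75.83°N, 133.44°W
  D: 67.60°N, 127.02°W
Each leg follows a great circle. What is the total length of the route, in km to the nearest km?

49196 km

Leg A→B: central angle 1.5101 rad, distance 24112.7 km.
Leg B→C: central angle 1.4232 rad, distance 22725.2 km.
Leg C→D: central angle 0.1477 rad, distance 2358.0 km.
Total: 24112.7 + 22725.2 + 2358.0 ≈ 49196 km.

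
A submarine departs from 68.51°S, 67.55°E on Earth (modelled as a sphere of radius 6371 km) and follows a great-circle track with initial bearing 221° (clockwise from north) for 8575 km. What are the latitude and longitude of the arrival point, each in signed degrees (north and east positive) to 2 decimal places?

Angular distance δ = d/R = 8575/6371 = 1.34594 rad; initial bearing θ = 3.8572 rad.
sin φ₂ = sin φ₁ cos δ + cos φ₁ sin δ cos θ = (-0.9305)(0.2230) + (0.3663)(0.9748)(-0.7547) = -0.4770, so φ₂ = -28.49°.
Δλ = atan2(sin θ sin δ cos φ₁, cos δ − sin φ₁ sin φ₂) = atan2(-0.2343, -0.2209) = -133.310°.
λ₂ = 67.550° − 133.310° = -65.76°.

-28.49°, -65.76°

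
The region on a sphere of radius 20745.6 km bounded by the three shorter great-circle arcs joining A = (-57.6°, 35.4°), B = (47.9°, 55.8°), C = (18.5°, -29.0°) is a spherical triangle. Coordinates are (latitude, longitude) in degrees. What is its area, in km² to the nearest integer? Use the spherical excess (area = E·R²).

Side lengths (central angles): a = 1.2734, b = 1.6192, c = 1.8648 rad; semiperimeter s = 2.3787.
By l'Huilier's theorem, tan(E/4) = √[tan(s/2) tan((s−a)/2) tan((s−b)/2) tan((s−c)/2)], giving spherical excess E = 1.5274 rad.
Area = E·R² = 1.5274 × (20745.6)² ≈ 657351009 km².

657351009 km²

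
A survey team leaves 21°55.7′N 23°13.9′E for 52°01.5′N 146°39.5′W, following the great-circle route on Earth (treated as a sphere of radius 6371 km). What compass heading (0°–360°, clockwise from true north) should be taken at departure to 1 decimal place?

353.6°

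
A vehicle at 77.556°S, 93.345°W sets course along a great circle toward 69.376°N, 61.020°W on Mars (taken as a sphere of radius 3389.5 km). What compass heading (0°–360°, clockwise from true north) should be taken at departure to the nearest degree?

With φ₁ = -1.3536, φ₂ = 1.2108, Δλ = 0.5642 rad, the forward-azimuth formula gives
θ = atan2( sin Δλ cos φ₂ , cos φ₁ sin φ₂ − sin φ₁ cos φ₂ cos Δλ ) = atan2(0.1883, 0.4923) = 20.93°.
So the initial bearing is 21°.

21°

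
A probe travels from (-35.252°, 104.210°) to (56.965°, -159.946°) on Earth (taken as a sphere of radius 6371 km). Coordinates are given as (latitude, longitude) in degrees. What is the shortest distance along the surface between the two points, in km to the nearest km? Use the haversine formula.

With latitudes φ₁ = -35.252°, φ₂ = 56.965° and longitude difference Δλ = 95.844°:
Haversine: a = sin²(Δφ/2) + cos φ₁ cos φ₂ sin²(Δλ/2) = 0.5193 + (0.8166)(0.5452)(0.5509) = 0.76460.
Central angle c = 2·arcsin(√a) = 2.12845 rad.
Distance = R·c = 6371 × 2.1284 ≈ 13560 km.

13560 km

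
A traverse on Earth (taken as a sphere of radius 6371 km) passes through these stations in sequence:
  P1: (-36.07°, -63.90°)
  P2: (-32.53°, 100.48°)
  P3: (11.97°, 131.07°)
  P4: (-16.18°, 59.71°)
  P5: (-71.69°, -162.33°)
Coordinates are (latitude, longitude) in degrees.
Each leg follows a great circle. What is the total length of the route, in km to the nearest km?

Leg P1→P2: central angle 1.9174 rad, distance 12215.8 km.
Leg P2→P3: central angle 0.9292 rad, distance 5920.0 km.
Leg P3→P4: central angle 1.3259 rad, distance 8447.1 km.
Leg P4→P5: central angle 1.5303 rad, distance 9749.6 km.
Total: 12215.8 + 5920.0 + 8447.1 + 9749.6 ≈ 36332 km.

36332 km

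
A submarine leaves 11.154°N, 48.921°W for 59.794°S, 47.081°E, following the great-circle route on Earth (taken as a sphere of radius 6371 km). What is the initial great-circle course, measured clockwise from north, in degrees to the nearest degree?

With φ₁ = 0.1947, φ₂ = -1.0436, Δλ = 1.6756 rad, the forward-azimuth formula gives
θ = atan2( sin Δλ cos φ₂ , cos φ₁ sin φ₂ − sin φ₁ cos φ₂ cos Δλ ) = atan2(0.5004, -0.8377) = 149.15°.
So the initial bearing is 149°.

149°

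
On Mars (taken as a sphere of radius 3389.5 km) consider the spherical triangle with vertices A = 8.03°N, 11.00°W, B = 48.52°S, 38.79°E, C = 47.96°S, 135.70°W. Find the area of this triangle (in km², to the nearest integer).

15858267 km²

Side lengths (central angles): a = 1.4556, b = 2.0728, c = 1.2464 rad; semiperimeter s = 2.3874.
By l'Huilier's theorem, tan(E/4) = √[tan(s/2) tan((s−a)/2) tan((s−b)/2) tan((s−c)/2)], giving spherical excess E = 1.3803 rad.
Area = E·R² = 1.3803 × (3389.5)² ≈ 15858267 km².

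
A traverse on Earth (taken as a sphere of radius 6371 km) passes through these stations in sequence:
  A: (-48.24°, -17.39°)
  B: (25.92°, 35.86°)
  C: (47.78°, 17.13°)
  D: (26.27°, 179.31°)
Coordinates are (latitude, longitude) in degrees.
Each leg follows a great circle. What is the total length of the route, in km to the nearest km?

Leg A→B: central angle 1.5384 rad, distance 9801.5 km.
Leg B→C: central angle 0.4599 rad, distance 2930.1 km.
Leg C→D: central angle 1.8192 rad, distance 11590.3 km.
Total: 9801.5 + 2930.1 + 11590.3 ≈ 24322 km.

24322 km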